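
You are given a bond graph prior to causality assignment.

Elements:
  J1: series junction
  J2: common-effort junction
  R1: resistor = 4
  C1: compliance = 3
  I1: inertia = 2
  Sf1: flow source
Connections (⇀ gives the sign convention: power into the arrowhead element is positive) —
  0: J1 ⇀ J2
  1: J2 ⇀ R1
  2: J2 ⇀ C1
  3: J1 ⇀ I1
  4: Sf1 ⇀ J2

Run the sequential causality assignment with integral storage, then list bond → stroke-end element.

β0 stroke at J1
β1 stroke at R1
β2 stroke at J2
β3 stroke at I1
β4 stroke at Sf1

bond 4 stroke at Sf1  (Sf1 (Sf) sets flow on bond)
bond 2 stroke at J2  (C1 outputs effort q/C1)
bond 0 stroke at J1  (J2 effort already set via bond 2)
bond 1 stroke at R1  (0-jn J2 has e-setter on 2)
bond 3 stroke at I1  (J1 needs exactly one f-in)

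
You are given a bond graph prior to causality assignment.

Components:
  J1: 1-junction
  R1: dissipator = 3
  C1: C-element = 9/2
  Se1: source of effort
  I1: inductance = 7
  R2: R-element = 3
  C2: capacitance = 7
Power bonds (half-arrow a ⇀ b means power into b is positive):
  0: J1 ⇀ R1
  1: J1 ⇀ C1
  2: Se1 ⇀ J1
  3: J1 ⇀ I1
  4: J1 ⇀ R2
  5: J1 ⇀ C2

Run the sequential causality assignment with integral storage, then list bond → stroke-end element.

bond 0 stroke→J1
bond 1 stroke→J1
bond 2 stroke→J1
bond 3 stroke→I1
bond 4 stroke→J1
bond 5 stroke→J1

bond 2 →J1  (Se1: effort source, stroke at far end)
bond 1 →J1  (C1 outputs effort q/C1)
bond 3 →I1  (I1 outputs flow p/I1)
bond 0 →J1  (J1: bond 3 brought flow, rest push out)
bond 4 →J1  (common-f at J1 fixed by 3)
bond 5 →J1  (1-jn J1 has f-setter on 3)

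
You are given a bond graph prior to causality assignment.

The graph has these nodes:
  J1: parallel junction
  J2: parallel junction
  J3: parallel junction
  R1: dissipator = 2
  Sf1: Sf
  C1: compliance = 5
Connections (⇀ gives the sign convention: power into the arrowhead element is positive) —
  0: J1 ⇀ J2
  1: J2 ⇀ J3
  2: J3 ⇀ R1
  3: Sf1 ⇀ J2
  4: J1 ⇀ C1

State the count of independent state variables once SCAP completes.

#3 stroke at Sf1  (Sf1 (Sf) sets flow on bond)
#4 stroke at J1  (C1 integral (e out))
#0 stroke at J2  (common-e at J1 fixed by 4)
#1 stroke at J3  (common-e at J2 fixed by 0)
#2 stroke at R1  (J3: bond 1 brought effort, rest push out)

1  (C1 all integral)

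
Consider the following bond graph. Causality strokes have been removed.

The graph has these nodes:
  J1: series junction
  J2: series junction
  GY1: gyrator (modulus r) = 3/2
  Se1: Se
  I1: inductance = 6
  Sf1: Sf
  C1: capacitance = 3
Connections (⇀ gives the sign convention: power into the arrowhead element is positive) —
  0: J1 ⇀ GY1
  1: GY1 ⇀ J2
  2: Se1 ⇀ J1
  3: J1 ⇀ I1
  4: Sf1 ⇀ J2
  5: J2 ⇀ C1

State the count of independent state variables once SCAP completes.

b2 →J1  (Se1 (Se) sets effort on bond)
b4 →Sf1  (Sf1 (Sf) sets flow on bond)
b1 →J2  (1-jn J2 has f-setter on 4)
b5 →J2  (J2: bond 4 brought flow, rest push out)
b0 →J1  (GY GY1: same side as bond 1)
b3 →I1  (closing 1-jn rule on J1)

2  (C1, I1 all integral)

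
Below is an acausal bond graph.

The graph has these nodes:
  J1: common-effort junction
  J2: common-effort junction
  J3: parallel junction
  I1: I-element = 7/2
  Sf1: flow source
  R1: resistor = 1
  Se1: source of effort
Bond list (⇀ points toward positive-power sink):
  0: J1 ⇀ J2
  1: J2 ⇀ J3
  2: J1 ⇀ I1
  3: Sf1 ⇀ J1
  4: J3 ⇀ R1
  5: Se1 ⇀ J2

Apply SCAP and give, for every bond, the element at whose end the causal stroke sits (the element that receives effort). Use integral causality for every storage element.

#0 stroke→J1
#1 stroke→J3
#2 stroke→I1
#3 stroke→Sf1
#4 stroke→R1
#5 stroke→J2

β3 stroke at Sf1  (Sf1: flow source, stroke at near end)
β5 stroke at J2  (Se1 (Se) sets effort on bond)
β0 stroke at J1  (common-e at J2 fixed by 5)
β1 stroke at J3  (0-jn J2 has e-setter on 5)
β4 stroke at R1  (J3 effort already set via bond 1)
β2 stroke at I1  (0-jn J1 has e-setter on 0)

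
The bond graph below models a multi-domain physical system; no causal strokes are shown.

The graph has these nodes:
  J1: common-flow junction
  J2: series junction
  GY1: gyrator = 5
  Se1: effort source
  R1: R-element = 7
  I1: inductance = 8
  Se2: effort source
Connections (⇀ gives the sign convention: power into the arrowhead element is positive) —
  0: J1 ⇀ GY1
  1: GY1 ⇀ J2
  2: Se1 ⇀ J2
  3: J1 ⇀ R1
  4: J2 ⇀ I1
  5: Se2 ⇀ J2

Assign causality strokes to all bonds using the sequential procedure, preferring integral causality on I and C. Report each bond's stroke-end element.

bond 0 stroke at J1
bond 1 stroke at J2
bond 2 stroke at J2
bond 3 stroke at R1
bond 4 stroke at I1
bond 5 stroke at J2

b2 stroke at J2  (source Se1 imposes e)
b5 stroke at J2  (Se2 (Se) sets effort on bond)
b4 stroke at I1  (I1 integral (f out))
b1 stroke at J2  (common-f at J2 fixed by 4)
b0 stroke at J1  (GY1 both-in/both-out from 1)
b3 stroke at R1  (closing 1-jn rule on J1)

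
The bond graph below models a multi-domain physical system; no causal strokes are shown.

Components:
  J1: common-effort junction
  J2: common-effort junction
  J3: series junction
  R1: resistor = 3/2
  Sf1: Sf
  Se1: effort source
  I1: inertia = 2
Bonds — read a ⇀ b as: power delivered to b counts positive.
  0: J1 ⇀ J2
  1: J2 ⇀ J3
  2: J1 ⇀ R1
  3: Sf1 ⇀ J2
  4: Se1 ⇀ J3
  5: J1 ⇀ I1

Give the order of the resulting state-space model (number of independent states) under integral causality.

1  (I1 all integral)

#3 stroke→Sf1  (Sf1 (Sf) sets flow on bond)
#4 stroke→J3  (Se1: effort source, stroke at far end)
#1 stroke→J2  (J3: last free bond brings flow in)
#0 stroke→J1  (J2: bond 1 brought effort, rest push out)
#2 stroke→R1  (J1: bond 0 brought effort, rest push out)
#5 stroke→I1  (J1 effort already set via bond 0)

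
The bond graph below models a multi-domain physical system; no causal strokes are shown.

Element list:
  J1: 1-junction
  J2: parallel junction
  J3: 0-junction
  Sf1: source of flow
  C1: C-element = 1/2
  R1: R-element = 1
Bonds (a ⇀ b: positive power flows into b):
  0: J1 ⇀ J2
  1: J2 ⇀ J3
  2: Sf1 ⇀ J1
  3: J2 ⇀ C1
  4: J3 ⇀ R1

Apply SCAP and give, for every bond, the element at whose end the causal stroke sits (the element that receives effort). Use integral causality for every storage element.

bond 2 |Sf1  (Sf1 (Sf) sets flow on bond)
bond 0 |J1  (J1 flow already set via bond 2)
bond 3 |J2  (C1 outputs effort q/C1)
bond 1 |J3  (0-jn J2 has e-setter on 3)
bond 4 |R1  (J3: bond 1 brought effort, rest push out)

bond 0 stroke→J1
bond 1 stroke→J3
bond 2 stroke→Sf1
bond 3 stroke→J2
bond 4 stroke→R1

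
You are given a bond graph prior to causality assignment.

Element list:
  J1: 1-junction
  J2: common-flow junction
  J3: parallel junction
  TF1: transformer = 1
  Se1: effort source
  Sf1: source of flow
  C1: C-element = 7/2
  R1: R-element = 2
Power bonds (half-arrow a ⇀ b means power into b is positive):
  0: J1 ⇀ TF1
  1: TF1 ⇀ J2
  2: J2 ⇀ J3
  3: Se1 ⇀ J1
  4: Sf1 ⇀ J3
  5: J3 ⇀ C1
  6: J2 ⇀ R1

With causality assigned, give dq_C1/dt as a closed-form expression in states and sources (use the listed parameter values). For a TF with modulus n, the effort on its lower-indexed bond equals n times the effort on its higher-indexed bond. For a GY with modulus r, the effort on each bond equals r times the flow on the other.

β3 stroke at J1  (source Se1 imposes e)
β4 stroke at Sf1  (Sf1 fixes flow; stroke at Sf1)
β0 stroke at TF1  (J1 needs exactly one f-in)
β1 stroke at J2  (TF TF1: opposite of bond 0)
β5 stroke at J3  (C1: C, integral causality)
β2 stroke at J2  (J3: bond 5 brought effort, rest push out)
β6 stroke at R1  (J2: last free bond brings flow in)

dq_C1/dt = E_Se1/2 + F_Sf1 - q_C1/7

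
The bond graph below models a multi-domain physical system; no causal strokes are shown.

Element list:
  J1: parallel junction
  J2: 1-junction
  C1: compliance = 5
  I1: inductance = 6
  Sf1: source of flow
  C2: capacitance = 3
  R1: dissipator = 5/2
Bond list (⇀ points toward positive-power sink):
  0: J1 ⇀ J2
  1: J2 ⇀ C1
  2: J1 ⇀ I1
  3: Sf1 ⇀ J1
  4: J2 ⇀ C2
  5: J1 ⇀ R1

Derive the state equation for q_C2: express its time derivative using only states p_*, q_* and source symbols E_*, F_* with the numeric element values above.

β3 →Sf1  (Sf1 (Sf) sets flow on bond)
β1 →J2  (C1: C, integral causality)
β2 →I1  (I1: I, integral causality)
β4 →J2  (C2 integral (e out))
β0 →J1  (only one flow-in slot at J2)
β5 →R1  (J1 effort already set via bond 0)

dq_C2/dt = F_Sf1 - p_I1/6 - 2*q_C1/25 - 2*q_C2/15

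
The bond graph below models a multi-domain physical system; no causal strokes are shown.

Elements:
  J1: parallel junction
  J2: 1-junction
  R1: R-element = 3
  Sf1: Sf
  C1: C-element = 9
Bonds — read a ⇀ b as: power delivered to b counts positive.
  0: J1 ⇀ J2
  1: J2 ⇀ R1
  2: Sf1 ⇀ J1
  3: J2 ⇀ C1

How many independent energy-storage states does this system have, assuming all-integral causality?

1  (C1 all integral)

β2 stroke at Sf1  (Sf1: flow source, stroke at near end)
β0 stroke at J1  (closing 0-jn rule on J1)
β1 stroke at J2  (J2 flow already set via bond 0)
β3 stroke at J2  (1-jn J2 has f-setter on 0)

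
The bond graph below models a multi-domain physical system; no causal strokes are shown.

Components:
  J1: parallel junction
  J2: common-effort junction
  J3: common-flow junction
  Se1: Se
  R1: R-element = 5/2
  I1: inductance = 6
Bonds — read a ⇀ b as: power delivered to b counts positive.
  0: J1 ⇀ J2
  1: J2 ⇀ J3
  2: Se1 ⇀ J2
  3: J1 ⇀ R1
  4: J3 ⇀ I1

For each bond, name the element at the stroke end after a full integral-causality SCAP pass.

β0 stroke→J1
β1 stroke→J3
β2 stroke→J2
β3 stroke→R1
β4 stroke→I1

b2 stroke→J2  (Se1 fixes effort; stroke away)
b0 stroke→J1  (J2 effort already set via bond 2)
b1 stroke→J3  (0-jn J2 has e-setter on 2)
b4 stroke→I1  (J3 needs exactly one f-in)
b3 stroke→R1  (0-jn J1 has e-setter on 0)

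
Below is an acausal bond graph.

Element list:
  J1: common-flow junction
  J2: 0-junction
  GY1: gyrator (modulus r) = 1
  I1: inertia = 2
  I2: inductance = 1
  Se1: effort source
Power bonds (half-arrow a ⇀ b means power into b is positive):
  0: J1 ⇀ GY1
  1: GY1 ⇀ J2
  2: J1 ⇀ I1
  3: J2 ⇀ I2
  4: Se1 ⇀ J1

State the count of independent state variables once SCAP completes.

2  (I1, I2 all integral)

β4 stroke→J1  (source Se1 imposes e)
β2 stroke→I1  (I1 outputs flow p/I1)
β0 stroke→J1  (1-jn J1 has f-setter on 2)
β1 stroke→J2  (through GY1, causality inverts; strokes same side of GY1)
β3 stroke→I2  (J2: bond 1 brought effort, rest push out)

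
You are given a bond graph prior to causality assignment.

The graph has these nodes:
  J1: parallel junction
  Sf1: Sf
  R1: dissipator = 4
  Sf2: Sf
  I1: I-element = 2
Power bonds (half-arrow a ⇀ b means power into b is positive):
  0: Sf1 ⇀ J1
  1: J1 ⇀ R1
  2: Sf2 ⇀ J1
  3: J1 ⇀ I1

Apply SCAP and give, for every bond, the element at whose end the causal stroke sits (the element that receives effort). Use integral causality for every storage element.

#0 |Sf1  (Sf1 (Sf) sets flow on bond)
#2 |Sf2  (Sf2 (Sf) sets flow on bond)
#3 |I1  (I1 integral (f out))
#1 |J1  (closing 0-jn rule on J1)

#0 stroke at Sf1
#1 stroke at J1
#2 stroke at Sf2
#3 stroke at I1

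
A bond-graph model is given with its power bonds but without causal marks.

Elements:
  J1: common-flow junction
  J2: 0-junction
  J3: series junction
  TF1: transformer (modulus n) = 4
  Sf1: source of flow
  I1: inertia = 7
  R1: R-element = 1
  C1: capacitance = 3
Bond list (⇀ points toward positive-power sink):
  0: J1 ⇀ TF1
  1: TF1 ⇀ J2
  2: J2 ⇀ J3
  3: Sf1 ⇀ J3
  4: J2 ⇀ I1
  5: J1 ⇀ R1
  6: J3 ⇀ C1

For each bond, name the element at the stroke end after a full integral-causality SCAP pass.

β3 |Sf1  (Sf1: flow source, stroke at near end)
β2 |J3  (J3: bond 3 brought flow, rest push out)
β6 |J3  (common-f at J3 fixed by 3)
β4 |I1  (prefer integral on I1)
β1 |J2  (J2: last free bond brings effort in)
β0 |TF1  (TF1 one-in-one-out from 1)
β5 |J1  (J1 flow already set via bond 0)

bond 0 stroke→TF1
bond 1 stroke→J2
bond 2 stroke→J3
bond 3 stroke→Sf1
bond 4 stroke→I1
bond 5 stroke→J1
bond 6 stroke→J3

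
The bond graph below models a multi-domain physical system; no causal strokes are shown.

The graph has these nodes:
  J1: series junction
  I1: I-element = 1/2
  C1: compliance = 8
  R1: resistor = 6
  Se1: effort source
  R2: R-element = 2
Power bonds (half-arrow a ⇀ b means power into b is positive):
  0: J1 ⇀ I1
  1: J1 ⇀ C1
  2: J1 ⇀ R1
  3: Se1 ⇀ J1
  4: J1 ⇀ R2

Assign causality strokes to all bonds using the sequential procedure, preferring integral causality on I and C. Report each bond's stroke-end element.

b0 stroke→I1
b1 stroke→J1
b2 stroke→J1
b3 stroke→J1
b4 stroke→J1

bond 3 stroke→J1  (Se1 fixes effort; stroke away)
bond 0 stroke→I1  (prefer integral on I1)
bond 1 stroke→J1  (common-f at J1 fixed by 0)
bond 2 stroke→J1  (J1: bond 0 brought flow, rest push out)
bond 4 stroke→J1  (J1 flow already set via bond 0)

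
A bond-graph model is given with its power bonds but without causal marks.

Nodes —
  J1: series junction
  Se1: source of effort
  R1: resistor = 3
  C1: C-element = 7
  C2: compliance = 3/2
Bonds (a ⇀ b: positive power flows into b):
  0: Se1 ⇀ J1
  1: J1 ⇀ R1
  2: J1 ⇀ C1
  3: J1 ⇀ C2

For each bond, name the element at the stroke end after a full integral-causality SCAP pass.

b0 stroke at J1
b1 stroke at R1
b2 stroke at J1
b3 stroke at J1

b0 |J1  (source Se1 imposes e)
b2 |J1  (C1 integral (e out))
b3 |J1  (prefer integral on C2)
b1 |R1  (closing 1-jn rule on J1)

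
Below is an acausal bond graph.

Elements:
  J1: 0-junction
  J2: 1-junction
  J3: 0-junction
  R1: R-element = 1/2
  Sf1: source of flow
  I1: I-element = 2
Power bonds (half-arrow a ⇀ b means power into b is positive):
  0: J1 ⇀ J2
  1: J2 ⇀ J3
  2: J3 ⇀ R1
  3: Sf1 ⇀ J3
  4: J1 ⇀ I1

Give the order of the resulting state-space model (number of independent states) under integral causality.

bond 3 stroke→Sf1  (Sf1 fixes flow; stroke at Sf1)
bond 4 stroke→I1  (I1: I, integral causality)
bond 0 stroke→J1  (J1 needs exactly one e-in)
bond 1 stroke→J2  (J2: bond 0 brought flow, rest push out)
bond 2 stroke→J3  (J3: last free bond brings effort in)

1  (I1 all integral)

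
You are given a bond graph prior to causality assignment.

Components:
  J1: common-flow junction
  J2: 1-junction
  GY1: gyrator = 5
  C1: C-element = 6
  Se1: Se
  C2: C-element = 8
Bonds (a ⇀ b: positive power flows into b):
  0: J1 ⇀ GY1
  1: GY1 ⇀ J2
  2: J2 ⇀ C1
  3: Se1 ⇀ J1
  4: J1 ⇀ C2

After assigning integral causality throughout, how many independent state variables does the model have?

2  (C1, C2 all integral)

#3 →J1  (source Se1 imposes e)
#2 →J2  (C1 integral (e out))
#1 →GY1  (closing 1-jn rule on J2)
#0 →GY1  (GY GY1: same side as bond 1)
#4 →J1  (1-jn J1 has f-setter on 0)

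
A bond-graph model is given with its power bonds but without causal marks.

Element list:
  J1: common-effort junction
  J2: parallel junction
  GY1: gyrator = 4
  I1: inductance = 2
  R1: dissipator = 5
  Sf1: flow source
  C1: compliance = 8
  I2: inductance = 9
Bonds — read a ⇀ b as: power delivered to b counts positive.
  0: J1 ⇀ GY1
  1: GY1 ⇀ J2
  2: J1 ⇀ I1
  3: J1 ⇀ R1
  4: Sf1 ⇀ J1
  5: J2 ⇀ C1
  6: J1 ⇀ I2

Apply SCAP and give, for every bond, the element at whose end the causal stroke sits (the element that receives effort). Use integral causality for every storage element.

β4 →Sf1  (Sf1 fixes flow; stroke at Sf1)
β2 →I1  (I1: I, integral causality)
β5 →J2  (C1 integral (e out))
β1 →GY1  (J2: bond 5 brought effort, rest push out)
β0 →GY1  (through GY1, causality inverts; strokes same side of GY1)
β6 →I2  (I2 integral (f out))
β3 →J1  (only one effort-in slot at J1)

#0 stroke→GY1
#1 stroke→GY1
#2 stroke→I1
#3 stroke→J1
#4 stroke→Sf1
#5 stroke→J2
#6 stroke→I2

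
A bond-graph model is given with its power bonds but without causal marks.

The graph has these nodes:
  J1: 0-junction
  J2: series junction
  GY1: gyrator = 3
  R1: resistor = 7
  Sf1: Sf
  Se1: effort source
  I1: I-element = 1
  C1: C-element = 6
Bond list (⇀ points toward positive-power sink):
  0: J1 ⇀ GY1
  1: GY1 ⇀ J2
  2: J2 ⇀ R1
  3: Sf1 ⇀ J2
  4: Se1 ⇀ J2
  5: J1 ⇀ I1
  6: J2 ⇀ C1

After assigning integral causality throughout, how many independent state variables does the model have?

b3 |Sf1  (Sf1: flow source, stroke at near end)
b4 |J2  (source Se1 imposes e)
b1 |J2  (common-f at J2 fixed by 3)
b2 |J2  (1-jn J2 has f-setter on 3)
b6 |J2  (1-jn J2 has f-setter on 3)
b0 |J1  (GY GY1: same side as bond 1)
b5 |I1  (J1 effort already set via bond 0)

2  (C1, I1 all integral)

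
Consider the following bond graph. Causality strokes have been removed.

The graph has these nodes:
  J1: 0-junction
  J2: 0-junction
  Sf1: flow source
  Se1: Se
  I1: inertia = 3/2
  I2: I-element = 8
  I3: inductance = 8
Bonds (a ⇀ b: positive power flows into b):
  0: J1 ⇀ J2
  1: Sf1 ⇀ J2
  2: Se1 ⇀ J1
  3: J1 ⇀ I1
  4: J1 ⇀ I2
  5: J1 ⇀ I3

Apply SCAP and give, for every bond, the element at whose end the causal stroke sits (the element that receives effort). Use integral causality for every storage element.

bond 1 →Sf1  (source Sf1 imposes f)
bond 2 →J1  (Se1 (Se) sets effort on bond)
bond 0 →J2  (common-e at J1 fixed by 2)
bond 3 →I1  (J1 effort already set via bond 2)
bond 4 →I2  (common-e at J1 fixed by 2)
bond 5 →I3  (J1 effort already set via bond 2)

#0 stroke at J2
#1 stroke at Sf1
#2 stroke at J1
#3 stroke at I1
#4 stroke at I2
#5 stroke at I3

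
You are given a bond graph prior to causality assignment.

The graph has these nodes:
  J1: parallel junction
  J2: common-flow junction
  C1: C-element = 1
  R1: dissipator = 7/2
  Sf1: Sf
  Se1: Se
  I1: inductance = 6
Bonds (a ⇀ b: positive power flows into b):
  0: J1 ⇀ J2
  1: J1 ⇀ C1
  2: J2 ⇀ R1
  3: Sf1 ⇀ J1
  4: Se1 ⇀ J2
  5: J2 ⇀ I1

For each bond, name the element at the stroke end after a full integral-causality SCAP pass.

b0 →J2
b1 →J1
b2 →J2
b3 →Sf1
b4 →J2
b5 →I1

#3 |Sf1  (Sf1 (Sf) sets flow on bond)
#4 |J2  (Se1 fixes effort; stroke away)
#1 |J1  (prefer integral on C1)
#0 |J2  (0-jn J1 has e-setter on 1)
#5 |I1  (I1 integral (f out))
#2 |J2  (common-f at J2 fixed by 5)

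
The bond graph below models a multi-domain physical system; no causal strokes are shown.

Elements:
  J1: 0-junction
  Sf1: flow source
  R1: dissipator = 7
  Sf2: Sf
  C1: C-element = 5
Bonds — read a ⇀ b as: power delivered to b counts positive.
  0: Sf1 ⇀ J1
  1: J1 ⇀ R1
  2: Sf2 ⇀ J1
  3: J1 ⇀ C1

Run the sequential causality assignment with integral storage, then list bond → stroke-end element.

bond 0 →Sf1
bond 1 →R1
bond 2 →Sf2
bond 3 →J1

#0 stroke→Sf1  (Sf1: flow source, stroke at near end)
#2 stroke→Sf2  (Sf2 (Sf) sets flow on bond)
#3 stroke→J1  (C1: C, integral causality)
#1 stroke→R1  (common-e at J1 fixed by 3)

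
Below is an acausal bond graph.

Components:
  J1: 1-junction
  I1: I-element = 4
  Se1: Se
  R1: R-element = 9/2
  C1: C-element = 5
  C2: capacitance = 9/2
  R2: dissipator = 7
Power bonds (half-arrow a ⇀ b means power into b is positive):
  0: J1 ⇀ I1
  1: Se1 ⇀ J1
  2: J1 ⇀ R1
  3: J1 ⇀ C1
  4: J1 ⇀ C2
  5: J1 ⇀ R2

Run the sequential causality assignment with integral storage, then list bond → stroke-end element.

bond 1 →J1  (Se1: effort source, stroke at far end)
bond 0 →I1  (prefer integral on I1)
bond 2 →J1  (common-f at J1 fixed by 0)
bond 3 →J1  (J1: bond 0 brought flow, rest push out)
bond 4 →J1  (common-f at J1 fixed by 0)
bond 5 →J1  (1-jn J1 has f-setter on 0)

β0 |I1
β1 |J1
β2 |J1
β3 |J1
β4 |J1
β5 |J1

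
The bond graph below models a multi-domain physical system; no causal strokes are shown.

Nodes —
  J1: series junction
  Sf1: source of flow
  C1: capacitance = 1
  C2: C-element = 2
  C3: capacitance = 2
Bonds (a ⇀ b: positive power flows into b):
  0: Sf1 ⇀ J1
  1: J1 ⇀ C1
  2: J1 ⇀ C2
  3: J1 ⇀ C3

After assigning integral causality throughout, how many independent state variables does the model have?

β0 stroke→Sf1  (source Sf1 imposes f)
β1 stroke→J1  (1-jn J1 has f-setter on 0)
β2 stroke→J1  (common-f at J1 fixed by 0)
β3 stroke→J1  (1-jn J1 has f-setter on 0)

3  (C1, C2, C3 all integral)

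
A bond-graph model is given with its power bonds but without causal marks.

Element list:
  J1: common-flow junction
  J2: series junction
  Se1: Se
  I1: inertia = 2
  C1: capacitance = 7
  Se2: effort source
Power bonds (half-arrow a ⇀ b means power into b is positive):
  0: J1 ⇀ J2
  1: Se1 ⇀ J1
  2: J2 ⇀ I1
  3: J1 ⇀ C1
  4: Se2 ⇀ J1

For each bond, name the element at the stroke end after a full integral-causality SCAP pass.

b0 →J2
b1 →J1
b2 →I1
b3 →J1
b4 →J1

b1 stroke at J1  (Se1 fixes effort; stroke away)
b4 stroke at J1  (Se2 fixes effort; stroke away)
b2 stroke at I1  (I1 integral (f out))
b0 stroke at J2  (J2: bond 2 brought flow, rest push out)
b3 stroke at J1  (J1: bond 0 brought flow, rest push out)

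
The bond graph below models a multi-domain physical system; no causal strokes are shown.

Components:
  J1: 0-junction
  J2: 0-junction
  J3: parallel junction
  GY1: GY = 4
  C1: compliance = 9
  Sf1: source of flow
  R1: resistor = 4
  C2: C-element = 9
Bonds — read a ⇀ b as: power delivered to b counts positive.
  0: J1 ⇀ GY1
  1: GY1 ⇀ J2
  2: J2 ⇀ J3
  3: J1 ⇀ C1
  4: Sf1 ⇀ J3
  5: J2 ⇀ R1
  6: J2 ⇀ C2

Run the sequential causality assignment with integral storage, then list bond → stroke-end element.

b0 →GY1
b1 →GY1
b2 →J3
b3 →J1
b4 →Sf1
b5 →R1
b6 →J2

β4 stroke at Sf1  (Sf1: flow source, stroke at near end)
β2 stroke at J3  (closing 0-jn rule on J3)
β3 stroke at J1  (C1 outputs effort q/C1)
β0 stroke at GY1  (J1 effort already set via bond 3)
β1 stroke at GY1  (GY1: gyrator matches bond 0)
β6 stroke at J2  (C2 integral (e out))
β5 stroke at R1  (common-e at J2 fixed by 6)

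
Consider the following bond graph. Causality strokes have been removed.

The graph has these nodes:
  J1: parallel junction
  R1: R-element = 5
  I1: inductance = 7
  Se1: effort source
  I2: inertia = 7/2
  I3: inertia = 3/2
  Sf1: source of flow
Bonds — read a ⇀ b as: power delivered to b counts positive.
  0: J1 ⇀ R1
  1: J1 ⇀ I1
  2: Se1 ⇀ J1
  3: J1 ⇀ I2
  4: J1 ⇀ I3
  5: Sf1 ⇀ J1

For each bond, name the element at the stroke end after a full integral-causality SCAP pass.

#2 stroke→J1  (Se1 fixes effort; stroke away)
#5 stroke→Sf1  (Sf1 (Sf) sets flow on bond)
#0 stroke→R1  (0-jn J1 has e-setter on 2)
#1 stroke→I1  (J1: bond 2 brought effort, rest push out)
#3 stroke→I2  (common-e at J1 fixed by 2)
#4 stroke→I3  (common-e at J1 fixed by 2)

#0 stroke at R1
#1 stroke at I1
#2 stroke at J1
#3 stroke at I2
#4 stroke at I3
#5 stroke at Sf1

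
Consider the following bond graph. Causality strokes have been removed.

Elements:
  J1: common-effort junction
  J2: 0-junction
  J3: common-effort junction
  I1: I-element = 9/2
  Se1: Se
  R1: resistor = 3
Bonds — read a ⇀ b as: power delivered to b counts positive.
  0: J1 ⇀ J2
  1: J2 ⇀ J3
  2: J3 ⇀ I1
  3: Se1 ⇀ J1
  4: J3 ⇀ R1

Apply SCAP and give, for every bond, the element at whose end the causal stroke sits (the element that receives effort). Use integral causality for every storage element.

bond 0 →J2
bond 1 →J3
bond 2 →I1
bond 3 →J1
bond 4 →R1

#3 stroke→J1  (Se1 (Se) sets effort on bond)
#0 stroke→J2  (J1 effort already set via bond 3)
#1 stroke→J3  (J2 effort already set via bond 0)
#2 stroke→I1  (J3 effort already set via bond 1)
#4 stroke→R1  (common-e at J3 fixed by 1)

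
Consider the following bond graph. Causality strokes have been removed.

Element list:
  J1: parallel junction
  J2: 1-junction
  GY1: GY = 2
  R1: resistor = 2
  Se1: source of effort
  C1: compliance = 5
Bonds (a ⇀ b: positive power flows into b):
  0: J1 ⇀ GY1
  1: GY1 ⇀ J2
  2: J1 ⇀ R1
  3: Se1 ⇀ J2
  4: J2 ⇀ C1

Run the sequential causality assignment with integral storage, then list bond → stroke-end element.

#3 stroke at J2  (source Se1 imposes e)
#4 stroke at J2  (C1 outputs effort q/C1)
#1 stroke at GY1  (closing 1-jn rule on J2)
#0 stroke at GY1  (GY GY1: same side as bond 1)
#2 stroke at J1  (J1: last free bond brings effort in)

#0 |GY1
#1 |GY1
#2 |J1
#3 |J2
#4 |J2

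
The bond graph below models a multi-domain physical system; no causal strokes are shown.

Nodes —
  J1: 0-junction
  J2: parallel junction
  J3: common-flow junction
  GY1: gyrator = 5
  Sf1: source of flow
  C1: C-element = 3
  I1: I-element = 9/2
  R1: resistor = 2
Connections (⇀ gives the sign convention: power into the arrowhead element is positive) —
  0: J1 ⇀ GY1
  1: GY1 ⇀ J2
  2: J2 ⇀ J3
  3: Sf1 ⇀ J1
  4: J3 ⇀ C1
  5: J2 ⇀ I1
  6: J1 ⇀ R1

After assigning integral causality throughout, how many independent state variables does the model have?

bond 3 |Sf1  (source Sf1 imposes f)
bond 4 |J3  (C1 outputs effort q/C1)
bond 2 |J2  (only one flow-in slot at J3)
bond 1 |GY1  (J2: bond 2 brought effort, rest push out)
bond 5 |I1  (J2 effort already set via bond 2)
bond 0 |GY1  (GY1 both-in/both-out from 1)
bond 6 |J1  (only one effort-in slot at J1)

2  (C1, I1 all integral)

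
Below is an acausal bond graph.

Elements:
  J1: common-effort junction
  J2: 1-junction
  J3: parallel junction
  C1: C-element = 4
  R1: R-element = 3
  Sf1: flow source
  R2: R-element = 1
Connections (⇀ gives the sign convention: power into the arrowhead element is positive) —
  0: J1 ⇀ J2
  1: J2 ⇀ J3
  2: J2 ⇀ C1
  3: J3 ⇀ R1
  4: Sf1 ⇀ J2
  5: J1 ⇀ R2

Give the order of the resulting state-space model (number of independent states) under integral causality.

1  (C1 all integral)

b4 →Sf1  (Sf1 fixes flow; stroke at Sf1)
b0 →J2  (J2: bond 4 brought flow, rest push out)
b1 →J2  (J2 flow already set via bond 4)
b2 →J2  (1-jn J2 has f-setter on 4)
b3 →J3  (only one effort-in slot at J3)
b5 →J1  (only one effort-in slot at J1)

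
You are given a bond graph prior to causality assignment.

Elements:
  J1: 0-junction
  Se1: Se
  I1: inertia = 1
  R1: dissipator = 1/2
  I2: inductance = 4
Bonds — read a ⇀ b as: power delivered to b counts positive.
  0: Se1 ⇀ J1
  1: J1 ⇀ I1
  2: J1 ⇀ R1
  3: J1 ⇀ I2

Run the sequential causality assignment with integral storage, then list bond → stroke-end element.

b0 stroke at J1  (Se1 (Se) sets effort on bond)
b1 stroke at I1  (J1 effort already set via bond 0)
b2 stroke at R1  (J1: bond 0 brought effort, rest push out)
b3 stroke at I2  (J1 effort already set via bond 0)

#0 stroke→J1
#1 stroke→I1
#2 stroke→R1
#3 stroke→I2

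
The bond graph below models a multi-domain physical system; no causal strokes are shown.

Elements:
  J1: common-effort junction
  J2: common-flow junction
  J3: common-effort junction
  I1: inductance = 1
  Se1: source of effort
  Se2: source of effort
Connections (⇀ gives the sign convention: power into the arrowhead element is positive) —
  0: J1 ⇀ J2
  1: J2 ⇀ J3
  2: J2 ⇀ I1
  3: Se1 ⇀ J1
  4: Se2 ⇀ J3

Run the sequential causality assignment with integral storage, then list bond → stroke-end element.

#0 |J2
#1 |J2
#2 |I1
#3 |J1
#4 |J3

β3 stroke→J1  (Se1 fixes effort; stroke away)
β4 stroke→J3  (Se2: effort source, stroke at far end)
β0 stroke→J2  (common-e at J1 fixed by 3)
β1 stroke→J2  (common-e at J3 fixed by 4)
β2 stroke→I1  (closing 1-jn rule on J2)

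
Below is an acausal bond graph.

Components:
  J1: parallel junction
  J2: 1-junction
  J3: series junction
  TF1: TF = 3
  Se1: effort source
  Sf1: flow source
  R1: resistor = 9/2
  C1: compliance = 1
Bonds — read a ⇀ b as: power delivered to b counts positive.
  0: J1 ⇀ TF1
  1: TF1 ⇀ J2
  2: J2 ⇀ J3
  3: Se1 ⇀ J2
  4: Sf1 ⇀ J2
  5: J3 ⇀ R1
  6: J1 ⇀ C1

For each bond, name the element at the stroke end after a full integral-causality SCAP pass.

b3 stroke→J2  (Se1 (Se) sets effort on bond)
b4 stroke→Sf1  (Sf1 (Sf) sets flow on bond)
b1 stroke→J2  (1-jn J2 has f-setter on 4)
b2 stroke→J2  (J2: bond 4 brought flow, rest push out)
b5 stroke→J3  (J3: bond 2 brought flow, rest push out)
b0 stroke→TF1  (through TF1, causality passes straight; one stroke at TF1)
b6 stroke→J1  (only one effort-in slot at J1)

#0 →TF1
#1 →J2
#2 →J2
#3 →J2
#4 →Sf1
#5 →J3
#6 →J1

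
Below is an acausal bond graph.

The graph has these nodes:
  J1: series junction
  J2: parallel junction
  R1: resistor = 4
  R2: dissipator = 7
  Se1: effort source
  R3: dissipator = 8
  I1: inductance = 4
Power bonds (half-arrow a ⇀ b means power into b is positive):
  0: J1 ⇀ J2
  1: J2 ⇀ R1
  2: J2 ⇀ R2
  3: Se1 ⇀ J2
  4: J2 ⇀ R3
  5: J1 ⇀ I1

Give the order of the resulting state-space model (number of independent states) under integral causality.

1  (I1 all integral)

β3 stroke→J2  (Se1 (Se) sets effort on bond)
β0 stroke→J1  (J2: bond 3 brought effort, rest push out)
β1 stroke→R1  (0-jn J2 has e-setter on 3)
β2 stroke→R2  (J2: bond 3 brought effort, rest push out)
β4 stroke→R3  (0-jn J2 has e-setter on 3)
β5 stroke→I1  (J1: last free bond brings flow in)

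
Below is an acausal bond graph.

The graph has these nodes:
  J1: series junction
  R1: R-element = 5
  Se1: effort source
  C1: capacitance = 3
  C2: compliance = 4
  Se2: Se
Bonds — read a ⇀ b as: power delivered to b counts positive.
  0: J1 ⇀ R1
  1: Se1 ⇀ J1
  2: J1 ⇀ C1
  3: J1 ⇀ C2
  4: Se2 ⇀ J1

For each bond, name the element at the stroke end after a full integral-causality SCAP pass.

b0 stroke→R1
b1 stroke→J1
b2 stroke→J1
b3 stroke→J1
b4 stroke→J1

b1 stroke at J1  (Se1: effort source, stroke at far end)
b4 stroke at J1  (Se2: effort source, stroke at far end)
b2 stroke at J1  (prefer integral on C1)
b3 stroke at J1  (prefer integral on C2)
b0 stroke at R1  (J1 needs exactly one f-in)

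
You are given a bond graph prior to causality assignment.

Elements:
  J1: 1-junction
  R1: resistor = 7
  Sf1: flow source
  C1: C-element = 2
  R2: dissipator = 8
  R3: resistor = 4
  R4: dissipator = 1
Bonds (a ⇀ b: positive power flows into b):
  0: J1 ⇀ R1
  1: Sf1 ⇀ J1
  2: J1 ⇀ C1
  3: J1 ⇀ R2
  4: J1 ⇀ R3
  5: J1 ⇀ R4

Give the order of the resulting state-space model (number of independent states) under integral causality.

β1 →Sf1  (Sf1: flow source, stroke at near end)
β0 →J1  (common-f at J1 fixed by 1)
β2 →J1  (common-f at J1 fixed by 1)
β3 →J1  (common-f at J1 fixed by 1)
β4 →J1  (common-f at J1 fixed by 1)
β5 →J1  (J1: bond 1 brought flow, rest push out)

1  (C1 all integral)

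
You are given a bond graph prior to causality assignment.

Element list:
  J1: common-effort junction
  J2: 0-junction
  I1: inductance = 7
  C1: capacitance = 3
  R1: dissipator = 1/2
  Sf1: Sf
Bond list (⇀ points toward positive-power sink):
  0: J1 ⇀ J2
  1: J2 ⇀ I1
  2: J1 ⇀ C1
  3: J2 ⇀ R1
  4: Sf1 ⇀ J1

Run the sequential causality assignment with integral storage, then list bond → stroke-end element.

b4 stroke at Sf1  (Sf1 fixes flow; stroke at Sf1)
b1 stroke at I1  (prefer integral on I1)
b2 stroke at J1  (C1: C, integral causality)
b0 stroke at J2  (common-e at J1 fixed by 2)
b3 stroke at R1  (0-jn J2 has e-setter on 0)

β0 stroke→J2
β1 stroke→I1
β2 stroke→J1
β3 stroke→R1
β4 stroke→Sf1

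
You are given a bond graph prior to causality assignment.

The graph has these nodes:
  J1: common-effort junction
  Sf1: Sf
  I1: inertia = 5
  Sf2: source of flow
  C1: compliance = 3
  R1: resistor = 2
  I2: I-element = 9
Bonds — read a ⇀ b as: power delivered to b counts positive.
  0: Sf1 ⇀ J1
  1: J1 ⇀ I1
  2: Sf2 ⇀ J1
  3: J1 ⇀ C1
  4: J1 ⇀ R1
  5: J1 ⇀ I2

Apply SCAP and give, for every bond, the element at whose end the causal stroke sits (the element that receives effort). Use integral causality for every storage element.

β0 →Sf1  (Sf1 fixes flow; stroke at Sf1)
β2 →Sf2  (Sf2 (Sf) sets flow on bond)
β1 →I1  (I1 integral (f out))
β3 →J1  (C1 integral (e out))
β4 →R1  (J1 effort already set via bond 3)
β5 →I2  (0-jn J1 has e-setter on 3)

bond 0 →Sf1
bond 1 →I1
bond 2 →Sf2
bond 3 →J1
bond 4 →R1
bond 5 →I2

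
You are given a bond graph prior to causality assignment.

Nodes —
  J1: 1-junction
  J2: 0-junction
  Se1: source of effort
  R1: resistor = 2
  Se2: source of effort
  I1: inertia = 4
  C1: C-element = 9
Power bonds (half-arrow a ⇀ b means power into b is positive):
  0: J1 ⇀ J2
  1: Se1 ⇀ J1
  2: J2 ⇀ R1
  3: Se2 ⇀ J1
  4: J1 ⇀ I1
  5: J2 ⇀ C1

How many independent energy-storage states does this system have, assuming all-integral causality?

2  (C1, I1 all integral)

bond 1 stroke→J1  (Se1: effort source, stroke at far end)
bond 3 stroke→J1  (source Se2 imposes e)
bond 4 stroke→I1  (I1 integral (f out))
bond 0 stroke→J1  (J1 flow already set via bond 4)
bond 5 stroke→J2  (C1: C, integral causality)
bond 2 stroke→R1  (0-jn J2 has e-setter on 5)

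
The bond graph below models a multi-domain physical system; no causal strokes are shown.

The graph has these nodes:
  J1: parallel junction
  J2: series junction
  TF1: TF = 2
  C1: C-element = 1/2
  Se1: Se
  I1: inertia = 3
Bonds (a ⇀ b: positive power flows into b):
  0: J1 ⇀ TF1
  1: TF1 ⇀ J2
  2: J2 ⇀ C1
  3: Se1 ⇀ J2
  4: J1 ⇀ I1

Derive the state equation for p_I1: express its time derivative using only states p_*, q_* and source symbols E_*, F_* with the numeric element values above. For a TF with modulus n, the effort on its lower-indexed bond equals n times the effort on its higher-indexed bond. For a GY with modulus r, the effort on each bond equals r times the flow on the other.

β3 stroke→J2  (source Se1 imposes e)
β2 stroke→J2  (C1: C, integral causality)
β1 stroke→TF1  (closing 1-jn rule on J2)
β0 stroke→J1  (TF1: transformer flips bond 1)
β4 stroke→I1  (J1: bond 0 brought effort, rest push out)

dp_I1/dt = -2*E_Se1 + 4*q_C1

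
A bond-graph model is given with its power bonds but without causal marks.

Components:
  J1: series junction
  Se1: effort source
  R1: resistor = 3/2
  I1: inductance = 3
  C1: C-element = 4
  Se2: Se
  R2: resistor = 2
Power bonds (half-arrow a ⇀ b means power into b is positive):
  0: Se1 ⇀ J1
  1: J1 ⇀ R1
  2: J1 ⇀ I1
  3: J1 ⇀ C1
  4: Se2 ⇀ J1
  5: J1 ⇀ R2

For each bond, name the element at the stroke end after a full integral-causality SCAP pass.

β0 stroke→J1
β1 stroke→J1
β2 stroke→I1
β3 stroke→J1
β4 stroke→J1
β5 stroke→J1

bond 0 stroke→J1  (Se1 (Se) sets effort on bond)
bond 4 stroke→J1  (source Se2 imposes e)
bond 2 stroke→I1  (prefer integral on I1)
bond 1 stroke→J1  (common-f at J1 fixed by 2)
bond 3 stroke→J1  (1-jn J1 has f-setter on 2)
bond 5 stroke→J1  (J1 flow already set via bond 2)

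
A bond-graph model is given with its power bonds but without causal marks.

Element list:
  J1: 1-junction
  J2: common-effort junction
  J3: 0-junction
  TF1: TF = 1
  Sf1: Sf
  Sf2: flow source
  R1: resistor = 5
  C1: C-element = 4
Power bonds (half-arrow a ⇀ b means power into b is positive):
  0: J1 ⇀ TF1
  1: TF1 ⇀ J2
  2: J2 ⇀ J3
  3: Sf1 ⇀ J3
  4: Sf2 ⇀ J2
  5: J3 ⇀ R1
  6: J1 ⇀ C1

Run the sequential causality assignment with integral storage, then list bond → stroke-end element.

#3 stroke at Sf1  (Sf1 fixes flow; stroke at Sf1)
#4 stroke at Sf2  (Sf2: flow source, stroke at near end)
#6 stroke at J1  (C1: C, integral causality)
#0 stroke at TF1  (closing 1-jn rule on J1)
#1 stroke at J2  (through TF1, causality passes straight; one stroke at TF1)
#2 stroke at J3  (common-e at J2 fixed by 1)
#5 stroke at R1  (common-e at J3 fixed by 2)

bond 0 stroke at TF1
bond 1 stroke at J2
bond 2 stroke at J3
bond 3 stroke at Sf1
bond 4 stroke at Sf2
bond 5 stroke at R1
bond 6 stroke at J1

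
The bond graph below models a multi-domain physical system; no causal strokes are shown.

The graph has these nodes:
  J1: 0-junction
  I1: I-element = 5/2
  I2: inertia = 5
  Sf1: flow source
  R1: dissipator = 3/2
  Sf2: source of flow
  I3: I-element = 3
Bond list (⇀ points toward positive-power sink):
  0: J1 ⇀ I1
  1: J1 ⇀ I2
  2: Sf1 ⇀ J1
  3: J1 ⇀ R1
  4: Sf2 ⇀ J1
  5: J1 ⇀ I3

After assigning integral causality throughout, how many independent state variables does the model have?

3  (I1, I2, I3 all integral)

#2 |Sf1  (source Sf1 imposes f)
#4 |Sf2  (Sf2: flow source, stroke at near end)
#0 |I1  (I1: I, integral causality)
#1 |I2  (prefer integral on I2)
#5 |I3  (I3 outputs flow p/I3)
#3 |J1  (closing 0-jn rule on J1)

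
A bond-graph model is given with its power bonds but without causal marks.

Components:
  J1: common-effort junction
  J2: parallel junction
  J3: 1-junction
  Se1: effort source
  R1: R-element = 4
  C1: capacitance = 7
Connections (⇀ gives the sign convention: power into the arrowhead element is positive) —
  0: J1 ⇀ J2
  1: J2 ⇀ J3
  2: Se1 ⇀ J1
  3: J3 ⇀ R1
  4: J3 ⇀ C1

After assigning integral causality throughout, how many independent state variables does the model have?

1  (C1 all integral)

#2 |J1  (Se1 (Se) sets effort on bond)
#0 |J2  (0-jn J1 has e-setter on 2)
#1 |J3  (common-e at J2 fixed by 0)
#4 |J3  (C1 integral (e out))
#3 |R1  (J3 needs exactly one f-in)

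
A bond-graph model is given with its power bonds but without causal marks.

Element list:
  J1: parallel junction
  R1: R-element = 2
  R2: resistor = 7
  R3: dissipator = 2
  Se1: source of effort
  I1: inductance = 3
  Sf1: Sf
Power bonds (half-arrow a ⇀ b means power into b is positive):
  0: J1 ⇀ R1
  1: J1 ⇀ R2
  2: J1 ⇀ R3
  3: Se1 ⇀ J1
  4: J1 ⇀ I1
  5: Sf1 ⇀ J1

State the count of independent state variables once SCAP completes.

bond 3 |J1  (Se1 fixes effort; stroke away)
bond 5 |Sf1  (Sf1 (Sf) sets flow on bond)
bond 0 |R1  (J1 effort already set via bond 3)
bond 1 |R2  (J1: bond 3 brought effort, rest push out)
bond 2 |R3  (common-e at J1 fixed by 3)
bond 4 |I1  (common-e at J1 fixed by 3)

1  (I1 all integral)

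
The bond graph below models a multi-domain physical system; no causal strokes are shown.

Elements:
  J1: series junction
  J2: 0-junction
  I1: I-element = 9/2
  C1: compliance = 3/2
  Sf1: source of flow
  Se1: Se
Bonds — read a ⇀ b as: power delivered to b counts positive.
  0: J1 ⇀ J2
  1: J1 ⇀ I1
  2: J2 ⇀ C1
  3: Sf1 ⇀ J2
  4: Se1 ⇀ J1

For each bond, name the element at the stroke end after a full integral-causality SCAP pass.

bond 3 stroke at Sf1  (Sf1 fixes flow; stroke at Sf1)
bond 4 stroke at J1  (Se1 fixes effort; stroke away)
bond 1 stroke at I1  (I1 outputs flow p/I1)
bond 0 stroke at J1  (J1: bond 1 brought flow, rest push out)
bond 2 stroke at J2  (J2: last free bond brings effort in)

bond 0 stroke→J1
bond 1 stroke→I1
bond 2 stroke→J2
bond 3 stroke→Sf1
bond 4 stroke→J1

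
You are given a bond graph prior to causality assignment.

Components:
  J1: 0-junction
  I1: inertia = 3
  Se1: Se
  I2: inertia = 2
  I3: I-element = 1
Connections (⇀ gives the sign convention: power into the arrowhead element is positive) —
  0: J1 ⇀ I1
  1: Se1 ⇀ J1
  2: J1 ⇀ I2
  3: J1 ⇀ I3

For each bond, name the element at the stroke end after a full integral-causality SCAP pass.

b0 →I1
b1 →J1
b2 →I2
b3 →I3

b1 |J1  (source Se1 imposes e)
b0 |I1  (J1 effort already set via bond 1)
b2 |I2  (common-e at J1 fixed by 1)
b3 |I3  (0-jn J1 has e-setter on 1)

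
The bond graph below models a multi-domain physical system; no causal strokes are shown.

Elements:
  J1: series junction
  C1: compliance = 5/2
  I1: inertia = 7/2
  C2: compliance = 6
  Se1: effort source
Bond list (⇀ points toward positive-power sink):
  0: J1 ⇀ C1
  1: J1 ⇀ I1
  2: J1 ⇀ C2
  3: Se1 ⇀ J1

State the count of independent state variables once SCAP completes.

#3 stroke at J1  (source Se1 imposes e)
#0 stroke at J1  (C1 integral (e out))
#1 stroke at I1  (I1 integral (f out))
#2 stroke at J1  (1-jn J1 has f-setter on 1)

3  (C1, C2, I1 all integral)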